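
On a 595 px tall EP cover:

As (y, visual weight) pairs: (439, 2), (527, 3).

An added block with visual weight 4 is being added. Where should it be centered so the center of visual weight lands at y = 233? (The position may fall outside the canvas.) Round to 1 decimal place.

After adding the added block, total weight = 2 + 3 + 4 = 9.
Along y: (2459 + 4·y) / 9 = 233 (existing moment 2·439 + 3·527 = 2459) ⇒ y = (2097 − 2459) / 4 ≈ -90.50.

y ≈ -90.5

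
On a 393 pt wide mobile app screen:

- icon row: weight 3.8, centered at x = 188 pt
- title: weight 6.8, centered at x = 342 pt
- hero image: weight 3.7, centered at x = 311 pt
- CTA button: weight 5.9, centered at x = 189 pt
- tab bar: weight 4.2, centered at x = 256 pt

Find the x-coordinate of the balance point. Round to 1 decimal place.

x ≈ 261.5

Total weight = 3.8 + 6.8 + 3.7 + 5.9 + 4.2 = 24.4.
Σw·x = 3.8·188 + 6.8·342 + 3.7·311 + 5.9·189 + 4.2·256 = 6381.0, so x̄ = 6381.0/24.4 ≈ 261.52.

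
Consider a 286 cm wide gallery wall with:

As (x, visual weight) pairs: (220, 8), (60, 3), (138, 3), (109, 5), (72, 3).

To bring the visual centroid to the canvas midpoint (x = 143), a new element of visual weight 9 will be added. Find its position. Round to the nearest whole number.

x ≈ 146

New total weight: (8 + 3 + 3 + 5 + 3) + 9 = 31.
x: target moment 31×143 = 4433; current 8·220 + 3·60 + 3·138 + 5·109 + 3·72 = 3115; the new element supplies 1318, so x = 1318/9 ≈ 146.44.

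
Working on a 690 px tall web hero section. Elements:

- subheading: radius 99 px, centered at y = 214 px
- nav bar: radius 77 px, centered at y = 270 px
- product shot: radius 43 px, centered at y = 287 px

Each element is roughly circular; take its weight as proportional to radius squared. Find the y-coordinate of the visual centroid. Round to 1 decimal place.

y ≈ 240.6

r² weights: subheading 99² = 9801, nav bar 77² = 5929, product shot 43² = 1849. Total = 17579.
Σw·y = 9801·214 + 5929·270 + 1849·287 = 4228907, so ȳ = 4228907/17579 ≈ 240.57.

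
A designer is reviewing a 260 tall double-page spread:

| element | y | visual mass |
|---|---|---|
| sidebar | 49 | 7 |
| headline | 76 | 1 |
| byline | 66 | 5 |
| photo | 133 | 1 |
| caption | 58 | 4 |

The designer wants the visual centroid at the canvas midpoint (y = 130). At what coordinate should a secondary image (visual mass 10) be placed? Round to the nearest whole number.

After adding the secondary image, total weight = 7 + 1 + 5 + 1 + 4 + 10 = 28.
y: target moment 28×130 = 3640; current 7·49 + 1·76 + 5·66 + 1·133 + 4·58 = 1114; the secondary image supplies 2526, so y = 2526/10 ≈ 252.60.

y ≈ 253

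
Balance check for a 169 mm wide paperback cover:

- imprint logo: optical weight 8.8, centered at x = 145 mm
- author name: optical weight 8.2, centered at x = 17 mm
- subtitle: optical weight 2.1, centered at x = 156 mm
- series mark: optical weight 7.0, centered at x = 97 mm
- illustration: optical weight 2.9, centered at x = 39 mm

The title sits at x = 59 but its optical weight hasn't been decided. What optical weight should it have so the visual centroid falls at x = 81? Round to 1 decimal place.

w ≈ 8.5

Known weights sum to 8.8 + 8.2 + 2.1 + 7.0 + 2.9 = 29.0; their moment is 8.8·145 + 8.2·17 + 2.1·156 + 7.0·97 + 2.9·39 = 2535.1.
Set Σw·x/Σw = 81: (2535.1 + 59w) = 81·(29.0 + w).
So w = (81·29.0 − 2535.1)/(59 − 81) = -186.1/-22 ≈ 8.46.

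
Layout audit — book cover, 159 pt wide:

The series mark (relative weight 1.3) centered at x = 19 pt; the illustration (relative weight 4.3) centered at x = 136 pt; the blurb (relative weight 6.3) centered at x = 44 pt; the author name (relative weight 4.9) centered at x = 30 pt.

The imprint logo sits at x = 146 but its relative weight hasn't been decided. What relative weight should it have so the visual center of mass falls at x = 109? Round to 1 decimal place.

w ≈ 21.6

Fixed elements: Σw = 1.3 + 4.3 + 6.3 + 4.9 = 16.8, Σw·x = 1.3·19 + 4.3·136 + 6.3·44 + 4.9·30 = 1033.7.
For the centroid to hit 109: (1033.7 + w·146) / (16.8 + w) = 109.
Rearranging, w·(146 − 109) = 109·16.8 − 1033.7 = 797.5, so w ≈ 797.5/37 = 21.55.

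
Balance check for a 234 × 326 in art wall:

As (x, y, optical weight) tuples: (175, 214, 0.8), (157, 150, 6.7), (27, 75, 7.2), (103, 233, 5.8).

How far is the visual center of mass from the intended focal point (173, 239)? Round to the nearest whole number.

Weights sum to 0.8 + 6.7 + 7.2 + 5.8 = 20.5.
x: (0.8·175 + 6.7·157 + 7.2·27 + 5.8·103) / 20.5 = 1983.7 / 20.5 ≈ 96.77
y: (0.8·214 + 6.7·150 + 7.2·75 + 5.8·233) / 20.5 = 3067.6 / 20.5 ≈ 149.64
From (173, 239): dx = -76.23, dy = -89.36, so the distance is √(dx²+dy²) ≈ 117.46.

≈ 117 in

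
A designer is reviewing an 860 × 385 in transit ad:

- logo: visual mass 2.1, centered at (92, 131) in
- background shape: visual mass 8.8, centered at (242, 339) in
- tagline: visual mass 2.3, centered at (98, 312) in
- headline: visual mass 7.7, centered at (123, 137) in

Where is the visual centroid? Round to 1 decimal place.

(167.2, 240.7)

Σw = 2.1 + 8.8 + 2.3 + 7.7 = 20.9.
x: (2.1·92 + 8.8·242 + 2.3·98 + 7.7·123) / 20.9 = 3495.3 / 20.9 ≈ 167.24
y: (2.1·131 + 8.8·339 + 2.3·312 + 7.7·137) / 20.9 = 5030.8 / 20.9 ≈ 240.71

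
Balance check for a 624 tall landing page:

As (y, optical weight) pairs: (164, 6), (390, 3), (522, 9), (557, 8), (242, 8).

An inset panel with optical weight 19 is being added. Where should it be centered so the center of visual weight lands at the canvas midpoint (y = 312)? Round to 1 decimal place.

y ≈ 173.3

After adding the inset panel, total weight = 6 + 3 + 9 + 8 + 8 + 19 = 53.
y: need Σw·y = 53·312 = 16536. Existing = 6·164 + 3·390 + 9·522 + 8·557 + 8·242 = 13244. Remainder 3292 / 19 ≈ 173.26.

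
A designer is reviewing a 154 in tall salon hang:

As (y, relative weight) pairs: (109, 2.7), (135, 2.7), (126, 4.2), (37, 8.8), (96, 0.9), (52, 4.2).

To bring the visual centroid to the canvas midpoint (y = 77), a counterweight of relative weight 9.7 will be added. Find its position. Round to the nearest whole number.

y ≈ 76

After adding the counterweight, total weight = 2.7 + 2.7 + 4.2 + 8.8 + 0.9 + 4.2 + 9.7 = 33.2.
y: target moment 33.2×77 = 2556.4; current 2.7·109 + 2.7·135 + 4.2·126 + 8.8·37 + 0.9·96 + 4.2·52 = 1818.4; the counterweight supplies 738.0, so y = 738.0/9.7 ≈ 76.08.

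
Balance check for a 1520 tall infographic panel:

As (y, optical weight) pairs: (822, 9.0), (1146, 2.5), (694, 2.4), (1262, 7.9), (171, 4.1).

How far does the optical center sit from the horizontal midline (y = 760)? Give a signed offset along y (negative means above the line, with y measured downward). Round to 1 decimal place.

≈ 112.6

Weights sum to 9.0 + 2.5 + 2.4 + 7.9 + 4.1 = 25.9.
Σw·y = 9.0·822 + 2.5·1146 + 2.4·694 + 7.9·1262 + 4.1·171 = 22599.5, so ȳ = 22599.5/25.9 ≈ 872.57.
Offset from y = 760: 872.57 − 760 ≈ 112.57.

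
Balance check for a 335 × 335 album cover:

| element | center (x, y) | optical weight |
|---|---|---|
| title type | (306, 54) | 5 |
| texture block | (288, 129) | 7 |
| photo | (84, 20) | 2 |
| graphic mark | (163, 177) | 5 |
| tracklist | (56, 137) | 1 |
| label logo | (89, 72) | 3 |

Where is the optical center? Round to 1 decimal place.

Total weight = 5 + 7 + 2 + 5 + 1 + 3 = 23.
Σw·x = 4852; x̄ = 4852/23 ≈ 210.96.
Σw·y = 2451; ȳ = 2451/23 ≈ 106.57.

(211.0, 106.6)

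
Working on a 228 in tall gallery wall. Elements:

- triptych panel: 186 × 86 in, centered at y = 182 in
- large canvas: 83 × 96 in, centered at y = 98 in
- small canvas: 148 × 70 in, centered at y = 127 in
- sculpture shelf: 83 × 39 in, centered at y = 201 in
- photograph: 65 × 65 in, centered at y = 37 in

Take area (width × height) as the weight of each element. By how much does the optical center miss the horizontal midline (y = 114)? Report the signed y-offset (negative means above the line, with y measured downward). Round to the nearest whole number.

≈ 25 in

Taking area as weight: triptych panel 186·86 = 15996, large canvas 83·96 = 7968, small canvas 148·70 = 10360, sculpture shelf 83·39 = 3237, photograph 65·65 = 4225. Sum 41786.
Σw·y = 15996·182 + 7968·98 + 10360·127 + 3237·201 + 4225·37 = 5814818, so ȳ = 5814818/41786 ≈ 139.16.
Against y = 114, that's 139.16 − 114 = 25.16.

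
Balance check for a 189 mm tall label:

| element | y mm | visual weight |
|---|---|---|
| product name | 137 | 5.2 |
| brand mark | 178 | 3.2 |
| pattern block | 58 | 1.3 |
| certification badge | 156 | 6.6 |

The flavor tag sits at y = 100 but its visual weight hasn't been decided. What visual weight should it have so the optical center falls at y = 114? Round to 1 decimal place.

w ≈ 37.8

Fixed elements: Σw = 5.2 + 3.2 + 1.3 + 6.6 = 16.3, Σw·y = 5.2·137 + 3.2·178 + 1.3·58 + 6.6·156 = 2387.0.
For the centroid to hit 114: (2387.0 + w·100) / (16.3 + w) = 114.
So w = (114·16.3 − 2387.0)/(100 − 114) = -528.8/-14 ≈ 37.77.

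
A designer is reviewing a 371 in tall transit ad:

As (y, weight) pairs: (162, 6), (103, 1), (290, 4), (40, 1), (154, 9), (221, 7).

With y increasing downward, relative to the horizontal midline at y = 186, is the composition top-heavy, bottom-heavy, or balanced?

Total weight = 6 + 1 + 4 + 1 + 9 + 7 = 28.
y-moment: 6·162 + 1·103 + 4·290 + 1·40 + 9·154 + 7·221 = 5208; centroid 5208/28 ≈ 186.00.
That equals the midline 186 — balanced.

balanced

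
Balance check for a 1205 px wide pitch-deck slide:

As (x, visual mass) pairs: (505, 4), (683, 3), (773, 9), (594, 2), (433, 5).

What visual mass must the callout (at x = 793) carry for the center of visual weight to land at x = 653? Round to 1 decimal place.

w ≈ 4.6

Known weights sum to 4 + 3 + 9 + 2 + 5 = 23; their moment is 4·505 + 3·683 + 9·773 + 2·594 + 5·433 = 14379.
Set Σw·x/Σw = 653: (14379 + 793w) = 653·(23 + w).
So w = (653·23 − 14379)/(793 − 653) = 640/140 ≈ 4.57.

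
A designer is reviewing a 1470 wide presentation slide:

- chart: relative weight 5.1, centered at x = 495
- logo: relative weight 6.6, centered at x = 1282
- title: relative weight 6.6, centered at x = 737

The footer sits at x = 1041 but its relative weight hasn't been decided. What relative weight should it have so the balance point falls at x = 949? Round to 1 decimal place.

Existing Σw = 18.3 (5.1 + 6.6 + 6.6); existing moment 5.1·495 + 6.6·1282 + 6.6·737 = 15849.9.
For the centroid to hit 949: (15849.9 + w·1041) / (18.3 + w) = 949.
Rearranging, w·(1041 − 949) = 949·18.3 − 15849.9 = 1516.8, so w ≈ 1516.8/92 = 16.49.

w ≈ 16.5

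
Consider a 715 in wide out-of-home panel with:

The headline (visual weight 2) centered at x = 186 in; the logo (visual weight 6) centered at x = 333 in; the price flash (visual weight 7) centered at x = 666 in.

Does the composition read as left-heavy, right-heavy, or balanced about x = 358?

right-heavy

Total weight = 2 + 6 + 7 = 15.
Σw·x = 2·186 + 6·333 + 7·666 = 7032, so x̄ = 7032/15 ≈ 468.80.
468.8 lies right of the midline 358, so the layout is right-heavy.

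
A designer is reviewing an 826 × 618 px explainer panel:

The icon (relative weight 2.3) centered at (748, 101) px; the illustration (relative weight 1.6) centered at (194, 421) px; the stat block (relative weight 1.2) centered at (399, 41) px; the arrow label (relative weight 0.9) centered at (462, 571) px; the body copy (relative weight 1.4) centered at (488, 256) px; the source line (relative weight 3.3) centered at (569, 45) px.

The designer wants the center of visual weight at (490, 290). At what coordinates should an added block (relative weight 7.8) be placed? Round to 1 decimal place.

(458.8, 434.5)

With the added block, Σw becomes 2.3 + 1.6 + 1.2 + 0.9 + 1.4 + 3.3 + 7.8 = 18.5.
x: target moment 18.5×490 = 9065.0; current 2.3·748 + 1.6·194 + 1.2·399 + 0.9·462 + 1.4·488 + 3.3·569 = 5486.3; the added block supplies 3578.7, so x = 3578.7/7.8 ≈ 458.81.
y: target moment 18.5×290 = 5365.0; current 2.3·101 + 1.6·421 + 1.2·41 + 0.9·571 + 1.4·256 + 3.3·45 = 1975.9; the added block supplies 3389.1, so y = 3389.1/7.8 ≈ 434.50.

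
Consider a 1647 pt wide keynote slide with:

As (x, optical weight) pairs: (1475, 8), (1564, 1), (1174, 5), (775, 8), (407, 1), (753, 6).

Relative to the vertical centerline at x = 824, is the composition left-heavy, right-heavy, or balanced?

Total weight = 8 + 1 + 5 + 8 + 1 + 6 = 29.
x: (8·1475 + 1·1564 + 5·1174 + 8·775 + 1·407 + 6·753) / 29 = 30359 / 29 ≈ 1046.86
1046.9 lies right of the midline 824, so the layout is right-heavy.

right-heavy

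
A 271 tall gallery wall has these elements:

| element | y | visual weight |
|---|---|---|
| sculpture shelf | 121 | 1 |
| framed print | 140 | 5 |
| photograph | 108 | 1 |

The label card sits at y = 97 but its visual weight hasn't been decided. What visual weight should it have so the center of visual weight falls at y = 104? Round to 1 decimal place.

w ≈ 28.7

Known weights sum to 1 + 5 + 1 = 7; their moment is 1·121 + 5·140 + 1·108 = 929.
Set Σw·y/Σw = 104: (929 + 97w) = 104·(7 + w).
Rearranging, w·(97 − 104) = 104·7 − 929 = -201, so w ≈ -201/-7 = 28.71.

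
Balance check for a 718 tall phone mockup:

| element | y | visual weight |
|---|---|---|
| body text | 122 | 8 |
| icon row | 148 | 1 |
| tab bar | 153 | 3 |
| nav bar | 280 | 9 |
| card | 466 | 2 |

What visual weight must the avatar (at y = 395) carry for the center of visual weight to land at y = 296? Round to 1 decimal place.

Existing Σw = 23 (8 + 1 + 3 + 9 + 2); existing moment 8·122 + 1·148 + 3·153 + 9·280 + 2·466 = 5035.
Balance at y = 296 requires (5035 + w·395) / (23 + w) = 296.
So w = (296·23 − 5035)/(395 − 296) = 1773/99 ≈ 17.91.

w ≈ 17.9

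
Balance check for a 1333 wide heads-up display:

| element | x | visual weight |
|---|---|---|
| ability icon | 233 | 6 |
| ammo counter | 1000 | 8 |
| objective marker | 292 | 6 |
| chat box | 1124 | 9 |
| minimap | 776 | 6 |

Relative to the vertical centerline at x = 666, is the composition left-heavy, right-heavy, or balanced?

right-heavy

Total weight = 6 + 8 + 6 + 9 + 6 = 35.
x-moment: 6·233 + 8·1000 + 6·292 + 9·1124 + 6·776 = 25922; centroid 25922/35 ≈ 740.63.
Since 740.6 is right of 666, the composition reads right-heavy.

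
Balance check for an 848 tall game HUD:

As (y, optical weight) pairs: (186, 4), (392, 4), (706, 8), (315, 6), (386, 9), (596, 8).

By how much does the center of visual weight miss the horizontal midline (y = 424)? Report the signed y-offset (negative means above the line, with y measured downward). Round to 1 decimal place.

Σw = 4 + 4 + 8 + 6 + 9 + 8 = 39.
Σw·y = 4·186 + 4·392 + 8·706 + 6·315 + 9·386 + 8·596 = 18092, so ȳ = 18092/39 ≈ 463.90.
Against y = 424, that's 463.90 − 424 = 39.90.

≈ 39.9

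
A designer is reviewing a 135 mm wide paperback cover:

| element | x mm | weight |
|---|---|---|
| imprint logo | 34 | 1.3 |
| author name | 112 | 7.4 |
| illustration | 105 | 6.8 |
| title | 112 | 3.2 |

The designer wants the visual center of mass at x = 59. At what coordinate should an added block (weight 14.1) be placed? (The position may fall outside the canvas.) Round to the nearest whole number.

x ≈ -1

After adding the added block, total weight = 1.3 + 7.4 + 6.8 + 3.2 + 14.1 = 32.8.
Along x: (1945.4 + 14.1·x) / 32.8 = 59 (existing moment 1.3·34 + 7.4·112 + 6.8·105 + 3.2·112 = 1945.4) ⇒ x = (1935.2 − 1945.4) / 14.1 ≈ -0.72.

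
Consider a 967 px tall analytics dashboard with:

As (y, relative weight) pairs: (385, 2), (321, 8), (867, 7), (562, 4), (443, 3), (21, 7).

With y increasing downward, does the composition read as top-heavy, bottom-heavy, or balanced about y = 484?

Weights sum to 2 + 8 + 7 + 4 + 3 + 7 = 31.
y: moment 13131 / weight 31 ≈ 423.58
423.6 lies above (smaller y than) the midline 484, so the layout is top-heavy.

top-heavy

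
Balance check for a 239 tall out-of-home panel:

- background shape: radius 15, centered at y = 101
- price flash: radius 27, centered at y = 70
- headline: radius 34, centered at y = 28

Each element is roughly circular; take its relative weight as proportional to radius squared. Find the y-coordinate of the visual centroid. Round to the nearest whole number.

y ≈ 50

r² weights: background shape 15² = 225, price flash 27² = 729, headline 34² = 1156. Total = 2110.
y-moment: 225·101 + 729·70 + 1156·28 = 106123; centroid 106123/2110 ≈ 50.30.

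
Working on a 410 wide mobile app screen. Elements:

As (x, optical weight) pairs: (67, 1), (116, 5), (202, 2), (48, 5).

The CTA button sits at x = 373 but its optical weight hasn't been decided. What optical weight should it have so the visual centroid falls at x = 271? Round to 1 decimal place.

Existing Σw = 13 (1 + 5 + 2 + 5); existing moment 1·67 + 5·116 + 2·202 + 5·48 = 1291.
Balance at x = 271 requires (1291 + w·373) / (13 + w) = 271.
Solving: w = (271·13 − 1291) / (373 − 271) = 2232 / 102 ≈ 21.88.

w ≈ 21.9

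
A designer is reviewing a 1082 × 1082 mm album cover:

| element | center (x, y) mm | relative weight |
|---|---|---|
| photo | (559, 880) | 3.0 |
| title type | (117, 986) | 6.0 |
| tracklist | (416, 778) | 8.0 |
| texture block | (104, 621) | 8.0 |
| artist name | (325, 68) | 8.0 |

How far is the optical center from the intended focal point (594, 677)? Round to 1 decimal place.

≈ 323.1 mm

Weights sum to 3.0 + 6.0 + 8.0 + 8.0 + 8.0 = 33.0.
x-moment: 3.0·559 + 6.0·117 + 8.0·416 + 8.0·104 + 8.0·325 = 9139.0; centroid 9139.0/33.0 ≈ 276.94.
y-moment: 3.0·880 + 6.0·986 + 8.0·778 + 8.0·621 + 8.0·68 = 20292.0; centroid 20292.0/33.0 ≈ 614.91.
Relative to (594, 677): Δ = (-317.06, -62.09); |Δ| = √(-317.06² + -62.09²) ≈ 323.08.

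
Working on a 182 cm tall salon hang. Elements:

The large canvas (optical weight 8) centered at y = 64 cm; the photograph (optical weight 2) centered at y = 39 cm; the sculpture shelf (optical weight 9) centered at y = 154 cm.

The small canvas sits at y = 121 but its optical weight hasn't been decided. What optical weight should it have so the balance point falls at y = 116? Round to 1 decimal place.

w ≈ 45.6

Known weights sum to 8 + 2 + 9 = 19; their moment is 8·64 + 2·39 + 9·154 = 1976.
For the centroid to hit 116: (1976 + w·121) / (19 + w) = 116.
So w = (116·19 − 1976)/(121 − 116) = 228/5 ≈ 45.60.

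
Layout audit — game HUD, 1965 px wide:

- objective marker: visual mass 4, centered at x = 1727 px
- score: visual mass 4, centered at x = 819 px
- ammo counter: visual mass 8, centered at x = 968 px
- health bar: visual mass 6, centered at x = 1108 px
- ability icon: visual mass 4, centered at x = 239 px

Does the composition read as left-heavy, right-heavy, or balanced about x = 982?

Σw = 4 + 4 + 8 + 6 + 4 = 26.
x-moment: 4·1727 + 4·819 + 8·968 + 6·1108 + 4·239 = 25532; centroid 25532/26 ≈ 982.00.
That equals the midline 982 — balanced.

balanced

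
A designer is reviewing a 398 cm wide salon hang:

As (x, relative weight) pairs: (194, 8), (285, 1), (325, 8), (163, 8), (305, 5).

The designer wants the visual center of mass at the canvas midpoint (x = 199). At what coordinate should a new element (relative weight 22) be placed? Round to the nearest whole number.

x ≈ 140

After adding the new element, total weight = 8 + 1 + 8 + 8 + 5 + 22 = 52.
x: target moment 52×199 = 10348; current 8·194 + 1·285 + 8·325 + 8·163 + 5·305 = 7266; the new element supplies 3082, so x = 3082/22 ≈ 140.09.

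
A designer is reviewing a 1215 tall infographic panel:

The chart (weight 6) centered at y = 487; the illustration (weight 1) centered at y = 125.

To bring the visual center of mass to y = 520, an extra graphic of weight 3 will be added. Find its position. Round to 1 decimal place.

After adding the extra graphic, total weight = 6 + 1 + 3 = 10.
y: need Σw·y = 10·520 = 5200. Existing = 6·487 + 1·125 = 3047. Remainder 2153 / 3 ≈ 717.67.

y ≈ 717.7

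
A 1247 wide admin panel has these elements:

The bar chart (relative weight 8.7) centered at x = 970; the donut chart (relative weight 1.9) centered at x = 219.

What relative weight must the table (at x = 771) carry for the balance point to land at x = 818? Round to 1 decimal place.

Known weights sum to 8.7 + 1.9 = 10.6; their moment is 8.7·970 + 1.9·219 = 8855.1.
For the centroid to hit 818: (8855.1 + w·771) / (10.6 + w) = 818.
Rearranging, w·(771 − 818) = 818·10.6 − 8855.1 = -184.3, so w ≈ -184.3/-47 = 3.92.

w ≈ 3.9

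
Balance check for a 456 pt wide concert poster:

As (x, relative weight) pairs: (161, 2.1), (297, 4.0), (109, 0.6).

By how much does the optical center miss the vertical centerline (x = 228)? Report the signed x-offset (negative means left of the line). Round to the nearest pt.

≈ 10 pt

Σw = 2.1 + 4.0 + 0.6 = 6.7.
x: (2.1·161 + 4.0·297 + 0.6·109) / 6.7 = 1591.5 / 6.7 ≈ 237.54
Offset from x = 228: 237.54 − 228 ≈ 9.54.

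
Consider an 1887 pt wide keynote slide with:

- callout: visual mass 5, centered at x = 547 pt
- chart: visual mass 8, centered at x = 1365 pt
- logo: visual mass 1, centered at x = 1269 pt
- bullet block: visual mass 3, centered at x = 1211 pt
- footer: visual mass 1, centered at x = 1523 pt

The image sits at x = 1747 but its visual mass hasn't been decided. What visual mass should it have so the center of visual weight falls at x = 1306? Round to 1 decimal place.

w ≈ 7.8

Fixed elements: Σw = 5 + 8 + 1 + 3 + 1 = 18, Σw·x = 5·547 + 8·1365 + 1·1269 + 3·1211 + 1·1523 = 20080.
For the centroid to hit 1306: (20080 + w·1747) / (18 + w) = 1306.
Rearranging, w·(1747 − 1306) = 1306·18 − 20080 = 3428, so w ≈ 3428/441 = 7.77.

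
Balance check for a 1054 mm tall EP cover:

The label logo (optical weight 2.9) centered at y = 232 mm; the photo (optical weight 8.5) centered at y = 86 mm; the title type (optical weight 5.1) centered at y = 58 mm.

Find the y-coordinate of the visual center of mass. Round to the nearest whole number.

y ≈ 103

Σw = 2.9 + 8.5 + 5.1 = 16.5.
Σw·y = 2.9·232 + 8.5·86 + 5.1·58 = 1699.6, so ȳ = 1699.6/16.5 ≈ 103.01.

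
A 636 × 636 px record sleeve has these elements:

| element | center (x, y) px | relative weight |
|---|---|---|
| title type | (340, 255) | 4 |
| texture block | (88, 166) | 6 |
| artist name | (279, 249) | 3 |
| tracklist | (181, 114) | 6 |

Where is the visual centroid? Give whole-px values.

Total weight = 4 + 6 + 3 + 6 = 19.
x-moment: 4·340 + 6·88 + 3·279 + 6·181 = 3811; centroid 3811/19 ≈ 200.58.
y-moment: 4·255 + 6·166 + 3·249 + 6·114 = 3447; centroid 3447/19 ≈ 181.42.

(201, 181)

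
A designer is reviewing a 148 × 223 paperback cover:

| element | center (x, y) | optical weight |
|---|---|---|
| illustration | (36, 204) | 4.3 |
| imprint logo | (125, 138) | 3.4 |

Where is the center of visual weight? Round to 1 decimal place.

Σw = 4.3 + 3.4 = 7.7.
x: (4.3·36 + 3.4·125) / 7.7 = 579.8 / 7.7 ≈ 75.30
y: (4.3·204 + 3.4·138) / 7.7 = 1346.4 / 7.7 ≈ 174.86

(75.3, 174.9)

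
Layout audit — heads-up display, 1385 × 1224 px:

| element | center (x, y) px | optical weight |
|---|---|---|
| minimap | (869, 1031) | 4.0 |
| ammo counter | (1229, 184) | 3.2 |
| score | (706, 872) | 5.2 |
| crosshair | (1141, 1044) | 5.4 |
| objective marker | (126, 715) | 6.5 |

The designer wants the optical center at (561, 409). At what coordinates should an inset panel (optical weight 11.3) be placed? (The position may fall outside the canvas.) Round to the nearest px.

With the inset panel, Σw becomes 4.0 + 3.2 + 5.2 + 5.4 + 6.5 + 11.3 = 35.6.
x: need Σw·x = 35.6·561 = 19971.6. Existing = 4.0·869 + 3.2·1229 + 5.2·706 + 5.4·1141 + 6.5·126 = 18060.4. Remainder 1911.2 / 11.3 ≈ 169.13.
y: need Σw·y = 35.6·409 = 14560.4. Existing = 4.0·1031 + 3.2·184 + 5.2·872 + 5.4·1044 + 6.5·715 = 19532.3. Remainder -4971.9 / 11.3 ≈ -439.99.

(169, -440)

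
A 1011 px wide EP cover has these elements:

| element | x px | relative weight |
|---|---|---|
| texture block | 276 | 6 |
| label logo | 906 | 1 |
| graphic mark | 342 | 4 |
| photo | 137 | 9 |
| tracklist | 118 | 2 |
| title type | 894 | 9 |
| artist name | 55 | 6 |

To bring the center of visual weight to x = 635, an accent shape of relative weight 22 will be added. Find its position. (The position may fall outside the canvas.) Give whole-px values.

x ≈ 1077

After adding the accent shape, total weight = 6 + 1 + 4 + 9 + 2 + 9 + 6 + 22 = 59.
x: target moment 59×635 = 37465; current 6·276 + 1·906 + 4·342 + 9·137 + 2·118 + 9·894 + 6·55 = 13775; the accent shape supplies 23690, so x = 23690/22 ≈ 1076.82.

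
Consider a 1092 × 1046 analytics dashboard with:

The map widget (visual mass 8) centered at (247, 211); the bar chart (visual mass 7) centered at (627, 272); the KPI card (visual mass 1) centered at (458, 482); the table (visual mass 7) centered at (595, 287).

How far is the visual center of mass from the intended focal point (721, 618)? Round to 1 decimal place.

≈ 429.1

Weights sum to 8 + 7 + 1 + 7 = 23.
Σw·x = 8·247 + 7·627 + 1·458 + 7·595 = 10988, so x̄ = 10988/23 ≈ 477.74.
Σw·y = 8·211 + 7·272 + 1·482 + 7·287 = 6083, so ȳ = 6083/23 ≈ 264.48.
From (721, 618): dx = -243.26, dy = -353.52, so the distance is √(dx²+dy²) ≈ 429.13.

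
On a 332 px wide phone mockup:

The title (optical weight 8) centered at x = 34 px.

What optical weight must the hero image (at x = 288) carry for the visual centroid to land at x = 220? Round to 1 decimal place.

w ≈ 21.9

Known: weight 8 with moment 8·34 = 272.
Balance at x = 220 requires (272 + w·288) / (8 + w) = 220.
So w = (220·8 − 272)/(288 − 220) = 1488/68 ≈ 21.88.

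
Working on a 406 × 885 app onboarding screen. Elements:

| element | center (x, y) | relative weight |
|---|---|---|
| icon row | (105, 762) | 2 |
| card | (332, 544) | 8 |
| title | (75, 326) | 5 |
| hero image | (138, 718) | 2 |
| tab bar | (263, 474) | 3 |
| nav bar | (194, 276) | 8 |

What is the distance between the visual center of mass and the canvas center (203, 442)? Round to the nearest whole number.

Weights sum to 2 + 8 + 5 + 2 + 3 + 8 = 28.
Σw·x = 5858; x̄ = 5858/28 ≈ 209.21.
Σw·y = 12572; ȳ = 12572/28 ≈ 449.00.
Offset from (203, 442): Δx ≈ 6.21, Δy ≈ 7.00; distance = √(Δx² + Δy²) ≈ 9.36.

≈ 9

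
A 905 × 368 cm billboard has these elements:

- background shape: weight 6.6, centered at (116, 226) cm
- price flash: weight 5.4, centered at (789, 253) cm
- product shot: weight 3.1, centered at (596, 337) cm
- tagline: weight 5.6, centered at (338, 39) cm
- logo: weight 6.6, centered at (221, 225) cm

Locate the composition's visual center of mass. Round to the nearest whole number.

(375, 205)

Σw = 6.6 + 5.4 + 3.1 + 5.6 + 6.6 = 27.3.
x: (6.6·116 + 5.4·789 + 3.1·596 + 5.6·338 + 6.6·221) / 27.3 = 10225.2 / 27.3 ≈ 374.55
y: (6.6·226 + 5.4·253 + 3.1·337 + 5.6·39 + 6.6·225) / 27.3 = 5605.9 / 27.3 ≈ 205.34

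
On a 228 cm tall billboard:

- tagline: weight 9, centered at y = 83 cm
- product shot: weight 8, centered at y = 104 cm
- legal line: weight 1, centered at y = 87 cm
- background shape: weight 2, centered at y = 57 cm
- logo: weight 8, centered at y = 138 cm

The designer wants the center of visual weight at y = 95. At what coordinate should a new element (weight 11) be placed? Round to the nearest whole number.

y ≈ 75

New total weight: (9 + 8 + 1 + 2 + 8) + 11 = 39.
y: target moment 39×95 = 3705; current 9·83 + 8·104 + 1·87 + 2·57 + 8·138 = 2884; the new element supplies 821, so y = 821/11 ≈ 74.64.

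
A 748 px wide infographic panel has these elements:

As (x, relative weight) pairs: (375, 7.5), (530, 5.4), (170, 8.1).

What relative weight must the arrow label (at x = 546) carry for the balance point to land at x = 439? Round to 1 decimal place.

w ≈ 20.3

Existing Σw = 21.0 (7.5 + 5.4 + 8.1); existing moment 7.5·375 + 5.4·530 + 8.1·170 = 7051.5.
Balance at x = 439 requires (7051.5 + w·546) / (21.0 + w) = 439.
So w = (439·21.0 − 7051.5)/(546 − 439) = 2167.5/107 ≈ 20.26.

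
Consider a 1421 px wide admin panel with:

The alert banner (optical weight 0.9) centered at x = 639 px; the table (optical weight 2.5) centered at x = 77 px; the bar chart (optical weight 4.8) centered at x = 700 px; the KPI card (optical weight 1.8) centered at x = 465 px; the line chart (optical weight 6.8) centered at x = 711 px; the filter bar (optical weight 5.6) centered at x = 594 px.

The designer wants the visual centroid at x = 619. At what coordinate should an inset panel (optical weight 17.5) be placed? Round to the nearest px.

x ≈ 661

New total weight: (0.9 + 2.5 + 4.8 + 1.8 + 6.8 + 5.6) + 17.5 = 39.9.
Along x: (13125.8 + 17.5·x) / 39.9 = 619 (existing moment 0.9·639 + 2.5·77 + 4.8·700 + 1.8·465 + 6.8·711 + 5.6·594 = 13125.8) ⇒ x = (24698.1 − 13125.8) / 17.5 ≈ 661.27.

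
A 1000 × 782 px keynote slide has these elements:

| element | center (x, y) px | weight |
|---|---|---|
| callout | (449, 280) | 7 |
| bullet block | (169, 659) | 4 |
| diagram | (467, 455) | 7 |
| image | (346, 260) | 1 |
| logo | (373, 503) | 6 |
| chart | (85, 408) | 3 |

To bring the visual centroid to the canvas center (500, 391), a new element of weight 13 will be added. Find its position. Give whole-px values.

(813, 288)

After adding the new element, total weight = 7 + 4 + 7 + 1 + 6 + 3 + 13 = 41.
Along x: (9927 + 13·x) / 41 = 500 (existing moment 7·449 + 4·169 + 7·467 + 1·346 + 6·373 + 3·85 = 9927) ⇒ x = (20500 − 9927) / 13 ≈ 813.31.
Along y: (12283 + 13·y) / 41 = 391 (existing moment 7·280 + 4·659 + 7·455 + 1·260 + 6·503 + 3·408 = 12283) ⇒ y = (16031 − 12283) / 13 ≈ 288.31.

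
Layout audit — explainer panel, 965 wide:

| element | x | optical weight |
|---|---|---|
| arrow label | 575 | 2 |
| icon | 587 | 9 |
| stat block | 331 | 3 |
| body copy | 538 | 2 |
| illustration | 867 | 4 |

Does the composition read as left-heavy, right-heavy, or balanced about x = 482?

Weights sum to 2 + 9 + 3 + 2 + 4 = 20.
x-moment: 2·575 + 9·587 + 3·331 + 2·538 + 4·867 = 11970; centroid 11970/20 ≈ 598.50.
598.5 lies right of the midline 482, so the layout is right-heavy.

right-heavy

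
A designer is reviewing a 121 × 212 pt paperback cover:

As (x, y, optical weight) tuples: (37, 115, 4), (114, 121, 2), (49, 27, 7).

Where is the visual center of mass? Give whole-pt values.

Weights sum to 4 + 2 + 7 = 13.
x-moment: 4·37 + 2·114 + 7·49 = 719; centroid 719/13 ≈ 55.31.
y-moment: 4·115 + 2·121 + 7·27 = 891; centroid 891/13 ≈ 68.54.

(55, 69)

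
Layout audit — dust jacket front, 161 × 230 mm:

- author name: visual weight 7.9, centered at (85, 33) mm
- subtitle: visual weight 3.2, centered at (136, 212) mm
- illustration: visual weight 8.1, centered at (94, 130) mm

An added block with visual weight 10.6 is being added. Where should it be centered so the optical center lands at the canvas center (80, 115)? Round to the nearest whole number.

After adding the added block, total weight = 7.9 + 3.2 + 8.1 + 10.6 = 29.8.
x: target moment 29.8×80 = 2384.0; current 7.9·85 + 3.2·136 + 8.1·94 = 1868.1; the added block supplies 515.9, so x = 515.9/10.6 ≈ 48.67.
y: target moment 29.8×115 = 3427.0; current 7.9·33 + 3.2·212 + 8.1·130 = 1992.1; the added block supplies 1434.9, so y = 1434.9/10.6 ≈ 135.37.

(49, 135)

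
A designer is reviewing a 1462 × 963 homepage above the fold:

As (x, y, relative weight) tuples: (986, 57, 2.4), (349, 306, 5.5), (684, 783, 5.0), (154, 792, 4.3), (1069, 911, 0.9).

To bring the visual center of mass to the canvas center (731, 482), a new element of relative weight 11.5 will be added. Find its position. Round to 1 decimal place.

After adding the new element, total weight = 2.4 + 5.5 + 5.0 + 4.3 + 0.9 + 11.5 = 29.6.
Along x: (9330.2 + 11.5·x) / 29.6 = 731 (existing moment 2.4·986 + 5.5·349 + 5.0·684 + 4.3·154 + 0.9·1069 = 9330.2) ⇒ x = (21637.6 − 9330.2) / 11.5 ≈ 1070.21.
Along y: (9960.3 + 11.5·y) / 29.6 = 482 (existing moment 2.4·57 + 5.5·306 + 5.0·783 + 4.3·792 + 0.9·911 = 9960.3) ⇒ y = (14267.2 − 9960.3) / 11.5 ≈ 374.51.

(1070.2, 374.5)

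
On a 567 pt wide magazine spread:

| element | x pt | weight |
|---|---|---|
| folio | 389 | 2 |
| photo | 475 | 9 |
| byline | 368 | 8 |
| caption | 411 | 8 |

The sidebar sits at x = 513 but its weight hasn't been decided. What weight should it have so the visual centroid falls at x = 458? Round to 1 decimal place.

w ≈ 19.7

Known weights sum to 2 + 9 + 8 + 8 = 27; their moment is 2·389 + 9·475 + 8·368 + 8·411 = 11285.
Balance at x = 458 requires (11285 + w·513) / (27 + w) = 458.
So w = (458·27 − 11285)/(513 − 458) = 1081/55 ≈ 19.65.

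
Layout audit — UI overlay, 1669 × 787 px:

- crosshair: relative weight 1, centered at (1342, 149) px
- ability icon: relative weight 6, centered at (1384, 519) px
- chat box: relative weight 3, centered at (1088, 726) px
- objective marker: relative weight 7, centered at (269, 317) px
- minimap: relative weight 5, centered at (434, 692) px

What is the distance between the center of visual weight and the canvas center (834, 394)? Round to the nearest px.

Total weight = 1 + 6 + 3 + 7 + 5 = 22.
Σw·x = 1·1342 + 6·1384 + 3·1088 + 7·269 + 5·434 = 16963, so x̄ = 16963/22 ≈ 771.05.
Σw·y = 1·149 + 6·519 + 3·726 + 7·317 + 5·692 = 11120, so ȳ = 11120/22 ≈ 505.45.
Offset from (834, 394): Δx ≈ -62.95, Δy ≈ 111.45; distance = √(Δx² + Δy²) ≈ 128.01.

≈ 128 px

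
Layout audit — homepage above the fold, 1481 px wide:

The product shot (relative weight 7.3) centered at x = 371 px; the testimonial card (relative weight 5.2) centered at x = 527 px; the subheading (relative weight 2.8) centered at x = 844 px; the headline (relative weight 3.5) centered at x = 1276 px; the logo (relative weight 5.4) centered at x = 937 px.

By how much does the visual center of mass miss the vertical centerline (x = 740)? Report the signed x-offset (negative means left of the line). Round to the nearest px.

Σw = 7.3 + 5.2 + 2.8 + 3.5 + 5.4 = 24.2.
x: (7.3·371 + 5.2·527 + 2.8·844 + 3.5·1276 + 5.4·937) / 24.2 = 17337.7 / 24.2 ≈ 716.43
Difference: 716.43 − 740 ≈ -23.57.

≈ -24 px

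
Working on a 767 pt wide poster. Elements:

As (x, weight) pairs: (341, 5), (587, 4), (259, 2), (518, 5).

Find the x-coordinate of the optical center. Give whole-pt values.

Total weight = 5 + 4 + 2 + 5 = 16.
Σw·x = 5·341 + 4·587 + 2·259 + 5·518 = 7161, so x̄ = 7161/16 ≈ 447.56.

x ≈ 448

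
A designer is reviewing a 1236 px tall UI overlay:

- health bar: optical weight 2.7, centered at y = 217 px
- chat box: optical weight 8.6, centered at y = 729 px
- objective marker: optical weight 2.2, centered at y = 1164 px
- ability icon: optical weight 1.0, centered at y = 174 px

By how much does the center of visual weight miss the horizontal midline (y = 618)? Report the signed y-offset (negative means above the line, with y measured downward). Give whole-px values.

Total weight = 2.7 + 8.6 + 2.2 + 1.0 = 14.5.
y: (2.7·217 + 8.6·729 + 2.2·1164 + 1.0·174) / 14.5 = 9590.1 / 14.5 ≈ 661.39
Against y = 618, that's 661.39 − 618 = 43.39.

≈ 43 px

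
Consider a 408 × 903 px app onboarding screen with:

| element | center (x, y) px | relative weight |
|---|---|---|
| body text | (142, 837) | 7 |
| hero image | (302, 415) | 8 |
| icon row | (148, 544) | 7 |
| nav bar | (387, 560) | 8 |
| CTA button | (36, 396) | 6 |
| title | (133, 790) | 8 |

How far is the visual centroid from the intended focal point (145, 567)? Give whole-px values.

Weights sum to 7 + 8 + 7 + 8 + 6 + 8 = 44.
x: moment 8822 / weight 44 ≈ 200.50
y: moment 26163 / weight 44 ≈ 594.61
From (145, 567): dx = 55.50, dy = 27.61, so the distance is √(dx²+dy²) ≈ 61.99.

≈ 62 px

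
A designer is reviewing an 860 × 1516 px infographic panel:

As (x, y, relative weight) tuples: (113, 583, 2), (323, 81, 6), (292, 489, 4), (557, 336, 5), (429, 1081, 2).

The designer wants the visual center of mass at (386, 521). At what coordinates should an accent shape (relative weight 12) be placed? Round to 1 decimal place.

With the accent shape, Σw becomes 2 + 6 + 4 + 5 + 2 + 12 = 31.
Along x: (6975 + 12·x) / 31 = 386 (existing moment 2·113 + 6·323 + 4·292 + 5·557 + 2·429 = 6975) ⇒ x = (11966 − 6975) / 12 ≈ 415.92.
Along y: (7450 + 12·y) / 31 = 521 (existing moment 2·583 + 6·81 + 4·489 + 5·336 + 2·1081 = 7450) ⇒ y = (16151 − 7450) / 12 ≈ 725.08.

(415.9, 725.1)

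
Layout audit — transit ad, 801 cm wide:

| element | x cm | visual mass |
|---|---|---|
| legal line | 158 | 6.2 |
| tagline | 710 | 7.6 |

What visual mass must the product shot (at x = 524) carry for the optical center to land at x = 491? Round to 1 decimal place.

w ≈ 12.1

Existing Σw = 13.8 (6.2 + 7.6); existing moment 6.2·158 + 7.6·710 = 6375.6.
Balance at x = 491 requires (6375.6 + w·524) / (13.8 + w) = 491.
Rearranging, w·(524 − 491) = 491·13.8 − 6375.6 = 400.2, so w ≈ 400.2/33 = 12.13.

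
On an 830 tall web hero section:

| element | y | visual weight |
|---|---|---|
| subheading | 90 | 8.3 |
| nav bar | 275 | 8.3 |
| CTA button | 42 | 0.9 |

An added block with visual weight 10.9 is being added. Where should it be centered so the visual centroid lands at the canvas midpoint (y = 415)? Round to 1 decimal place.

With the added block, Σw becomes 8.3 + 8.3 + 0.9 + 10.9 = 28.4.
y: target moment 28.4×415 = 11786.0; current 8.3·90 + 8.3·275 + 0.9·42 = 3067.3; the added block supplies 8718.7, so y = 8718.7/10.9 ≈ 799.88.

y ≈ 799.9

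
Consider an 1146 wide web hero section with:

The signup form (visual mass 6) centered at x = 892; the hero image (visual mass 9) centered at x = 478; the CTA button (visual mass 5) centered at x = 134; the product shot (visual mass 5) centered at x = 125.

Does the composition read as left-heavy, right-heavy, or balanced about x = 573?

Weights sum to 6 + 9 + 5 + 5 = 25.
x: (6·892 + 9·478 + 5·134 + 5·125) / 25 = 10949 / 25 ≈ 437.96
Since 438.0 is left of 573, the composition reads left-heavy.

left-heavy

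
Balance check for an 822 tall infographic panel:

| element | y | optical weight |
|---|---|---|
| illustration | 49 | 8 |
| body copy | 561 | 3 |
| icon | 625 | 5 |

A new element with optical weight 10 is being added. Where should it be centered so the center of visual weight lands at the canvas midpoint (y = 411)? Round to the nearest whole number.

y ≈ 549

After adding the new element, total weight = 8 + 3 + 5 + 10 = 26.
y: target moment 26×411 = 10686; current 8·49 + 3·561 + 5·625 = 5200; the new element supplies 5486, so y = 5486/10 ≈ 548.60.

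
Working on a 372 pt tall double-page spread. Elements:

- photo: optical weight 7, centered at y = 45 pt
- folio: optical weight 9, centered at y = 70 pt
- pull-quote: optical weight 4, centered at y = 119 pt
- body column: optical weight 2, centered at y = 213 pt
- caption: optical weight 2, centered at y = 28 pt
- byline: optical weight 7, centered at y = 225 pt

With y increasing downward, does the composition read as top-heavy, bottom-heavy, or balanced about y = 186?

top-heavy

Σw = 7 + 9 + 4 + 2 + 2 + 7 = 31.
y: moment 3478 / weight 31 ≈ 112.19
112.2 lies above (smaller y than) the midline 186, so the layout is top-heavy.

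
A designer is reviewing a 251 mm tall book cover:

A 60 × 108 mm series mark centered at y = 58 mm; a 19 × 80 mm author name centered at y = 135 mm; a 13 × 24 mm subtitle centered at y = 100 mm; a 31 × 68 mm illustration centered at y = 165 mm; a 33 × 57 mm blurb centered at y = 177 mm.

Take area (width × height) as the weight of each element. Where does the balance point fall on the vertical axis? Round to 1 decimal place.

Areas → weights: series mark 60·108 = 6480, author name 19·80 = 1520, subtitle 13·24 = 312, illustration 31·68 = 2108, blurb 33·57 = 1881; Σw = 12301.
y: (6480·58 + 1520·135 + 312·100 + 2108·165 + 1881·177) / 12301 = 1292997 / 12301 ≈ 105.11

y ≈ 105.1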